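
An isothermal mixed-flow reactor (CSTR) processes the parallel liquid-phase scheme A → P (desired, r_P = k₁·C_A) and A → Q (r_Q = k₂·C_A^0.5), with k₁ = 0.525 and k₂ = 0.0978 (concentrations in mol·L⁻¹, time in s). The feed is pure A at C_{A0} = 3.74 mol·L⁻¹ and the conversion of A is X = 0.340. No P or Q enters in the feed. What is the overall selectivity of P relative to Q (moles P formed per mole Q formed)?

Exit C_A = C_{A0}(1−X) = 3.74×0.660 = 2.468 mol·L⁻¹.
A CSTR operates uniformly at the exit composition, giving r_P = 1.296 and r_Q = 0.1537 (each k·C_A^n at C_A = 2.468).
Overall selectivity = C_P/C_Q = r_Pτ/(r_Qτ) = r_P/r_Q = 8.43.

8.43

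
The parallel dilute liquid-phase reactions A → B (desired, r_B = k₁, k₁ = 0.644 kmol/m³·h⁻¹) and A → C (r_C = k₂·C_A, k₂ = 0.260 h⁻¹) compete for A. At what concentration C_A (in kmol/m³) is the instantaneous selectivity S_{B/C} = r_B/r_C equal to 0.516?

4.80 kmol/m³

S_{B/C} = (k₁/k₂)·C_A⁻¹ ⇒ C_A = (S·k₂/k₁)^(-1).
= (0.516×0.260/0.644)^(-1) = (0.2083)^(-1) = 4.80 kmol/m³.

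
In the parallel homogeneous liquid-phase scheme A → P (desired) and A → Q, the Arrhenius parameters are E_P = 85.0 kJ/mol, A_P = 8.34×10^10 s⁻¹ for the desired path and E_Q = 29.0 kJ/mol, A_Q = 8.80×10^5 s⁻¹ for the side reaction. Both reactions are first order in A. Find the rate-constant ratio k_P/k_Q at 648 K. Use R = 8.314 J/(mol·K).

2.90

Since both paths have the same order in A, the concentration cancels and S_{P/Q} = k_P/k_Q = (A_P/A_Q)·exp[(E_Q−E_P)/(RT)].
(E_Q−E_P)/(RT) = (29.0−85.0)×10³/(8.314×648) = -56000/5387 = -10.39.
k_P/k_Q = (8.34×10^10/8.80×10^5)·exp(-10.39) = 94773 × 3.060×10^-5 = 2.90.
Since E_P > E_Q, raising the temperature improves selectivity toward P.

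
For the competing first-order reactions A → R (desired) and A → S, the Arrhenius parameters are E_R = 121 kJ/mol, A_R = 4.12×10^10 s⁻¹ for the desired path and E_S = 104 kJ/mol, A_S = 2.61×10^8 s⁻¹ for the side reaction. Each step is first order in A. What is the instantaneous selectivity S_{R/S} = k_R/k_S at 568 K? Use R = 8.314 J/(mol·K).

k_R/k_S = (A_R/A_S)·exp[−(E_R−E_S)/(RT)] = (A_R/A_S)·exp[(E_S−E_R)/(RT)].
(E_S−E_R)/(RT) = (104−121)×10³/(8.314×568) = -17000/4722 = -3.600.
k_R/k_S = (4.12×10^10/2.61×10^8)·exp(-3.600) = 157.9 × 0.02733 = 4.31.
Since E_R > E_S, raising the temperature improves selectivity toward R.

4.31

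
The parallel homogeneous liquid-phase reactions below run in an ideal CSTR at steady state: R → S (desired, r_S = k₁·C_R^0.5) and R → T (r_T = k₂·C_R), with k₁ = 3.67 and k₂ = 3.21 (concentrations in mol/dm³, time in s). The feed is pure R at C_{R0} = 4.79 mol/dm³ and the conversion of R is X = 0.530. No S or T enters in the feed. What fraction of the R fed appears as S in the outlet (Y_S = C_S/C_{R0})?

Exit C_R = C_{R0}(1−X) = 4.79×0.470 = 2.251 mol/dm³.
Rates in a CSTR are evaluated at the outlet concentration: r_S = 3.67×2.251^0.5 = 5.507, r_T = 3.21×2.251 = 7.227.
Fraction of consumed R going to S: r_S/(r_S+r_T) = 0.4325.
C_S = 0.4325·C_{R0}·X = 0.4325×4.79×0.530 = 1.10 mol/dm³; Y_S = C_S/C_{R0} = 0.229.

0.229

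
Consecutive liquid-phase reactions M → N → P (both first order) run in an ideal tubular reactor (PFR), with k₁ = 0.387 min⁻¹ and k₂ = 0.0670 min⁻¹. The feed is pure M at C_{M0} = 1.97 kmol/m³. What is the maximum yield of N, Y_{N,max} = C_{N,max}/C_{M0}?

0.693

For a first-order series the maximum intermediate yield is C_{N,max}/C_{M0} = (k₁/k₂)^[k₂/(k₂−k₁)].
= (0.387/0.0670)^(0.0670/(0.0670−0.387)) = (5.776)^(-0.2094) = 0.6927.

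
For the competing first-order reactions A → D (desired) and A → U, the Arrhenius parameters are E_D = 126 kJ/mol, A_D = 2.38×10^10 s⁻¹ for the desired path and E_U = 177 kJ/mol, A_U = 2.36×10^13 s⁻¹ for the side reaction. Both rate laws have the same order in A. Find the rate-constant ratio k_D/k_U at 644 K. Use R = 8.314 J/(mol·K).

13.8

Since both paths have the same order in A, the concentration cancels and S_{D/U} = k_D/k_U = (A_D/A_U)·exp[(E_U−E_D)/(RT)].
(E_U−E_D)/(RT) = (177−126)×10³/(8.314×644) = 51000/5354 = 9.525.
k_D/k_U = (2.38×10^10/2.36×10^13)·exp(9.525) = 0.001008 × 13701 = 13.8.
Since E_D < E_U, lowering the temperature improves selectivity toward D.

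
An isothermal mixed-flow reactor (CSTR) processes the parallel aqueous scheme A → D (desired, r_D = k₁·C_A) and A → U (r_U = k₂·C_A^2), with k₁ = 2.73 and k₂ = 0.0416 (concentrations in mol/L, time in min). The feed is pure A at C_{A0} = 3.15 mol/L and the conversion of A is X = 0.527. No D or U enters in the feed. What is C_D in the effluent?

Exit C_A = C_{A0}(1−X) = 3.15×0.473 = 1.490 mol/L.
In a CSTR the entire volume is at exit conditions, so r_D = 2.73×1.490 = 4.068 and r_U = 0.0416×1.490^2 = 0.09235.
Fraction of consumed A going to D: r_D/(r_D+r_U) = 0.9778.
C_D = 0.9778·C_{A0}·X = 0.9778×3.15×0.527 = 1.62 mol/L.

1.62 mol/L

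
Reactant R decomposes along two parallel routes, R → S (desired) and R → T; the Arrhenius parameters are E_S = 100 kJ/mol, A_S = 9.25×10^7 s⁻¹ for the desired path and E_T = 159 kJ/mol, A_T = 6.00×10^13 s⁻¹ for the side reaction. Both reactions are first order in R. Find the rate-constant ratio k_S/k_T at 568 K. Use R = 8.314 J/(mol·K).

0.411

Since both paths have the same order in R, the concentration cancels and S_{S/T} = k_S/k_T = (A_S/A_T)·exp[(E_T−E_S)/(RT)].
(E_T−E_S)/(RT) = (159−100)×10³/(8.314×568) = 59000/4722 = 12.49.
k_S/k_T = (9.25×10^7/6.00×10^13)·exp(12.49) = 1.542×10^-6 × 2.667×10^5 = 0.411.
Since E_S < E_T, lowering the temperature improves selectivity toward S.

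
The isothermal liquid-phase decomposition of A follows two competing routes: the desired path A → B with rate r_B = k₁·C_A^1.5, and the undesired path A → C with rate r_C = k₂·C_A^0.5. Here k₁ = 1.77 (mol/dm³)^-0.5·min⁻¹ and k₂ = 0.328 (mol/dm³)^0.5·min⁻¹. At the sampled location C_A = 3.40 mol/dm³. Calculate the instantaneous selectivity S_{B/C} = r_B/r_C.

S_{B/C} = r_B/r_C = (k₁·C_A^1.5)/(k₂·C_A^0.5) = (k₁/k₂)·C_A.
= (1.77×3.400^1.5) / (0.328×3.400^0.5) = 11.10/0.6048 = 18.3.
Since the desired path is higher order in A, keeping C_A high (PFR or concentrated feed) favours B.

18.3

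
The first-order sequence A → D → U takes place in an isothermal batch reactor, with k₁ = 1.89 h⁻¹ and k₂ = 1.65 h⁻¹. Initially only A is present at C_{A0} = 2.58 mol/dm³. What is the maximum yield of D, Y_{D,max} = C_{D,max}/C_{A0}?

0.393

For a first-order series the maximum intermediate yield is C_{D,max}/C_{A0} = (k₁/k₂)^[k₂/(k₂−k₁)].
= (1.89/1.65)^(1.65/(1.65−1.89)) = (1.145)^(-6.875) = 0.3931.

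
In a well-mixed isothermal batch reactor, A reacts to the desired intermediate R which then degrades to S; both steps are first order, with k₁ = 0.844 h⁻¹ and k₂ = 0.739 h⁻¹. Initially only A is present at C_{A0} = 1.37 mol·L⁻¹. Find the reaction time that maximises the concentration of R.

Setting dC_R/dt = 0 gives t_opt = ln(k₂/k₁)/(k₂−k₁).
= ln(0.739/0.844)/(0.739−0.844) = ln(0.8756)/-0.1050 = -0.1329/-0.1050 = 1.27 h.

1.27 h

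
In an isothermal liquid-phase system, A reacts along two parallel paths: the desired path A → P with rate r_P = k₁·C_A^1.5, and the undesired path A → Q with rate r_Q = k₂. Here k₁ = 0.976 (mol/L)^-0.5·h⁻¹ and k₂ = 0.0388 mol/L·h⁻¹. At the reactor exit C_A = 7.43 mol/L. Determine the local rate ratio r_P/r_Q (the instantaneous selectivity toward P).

S_{P/Q} = r_P/r_Q = (k₁·C_A^1.5)/(k₂) = (k₁/k₂)·C_A^1.5.
= (0.976×7.430^1.5) / (0.0388) = 19.77/0.03880 = 509.
Since the desired path is higher order in A, keeping C_A high (PFR or concentrated feed) favours P.

509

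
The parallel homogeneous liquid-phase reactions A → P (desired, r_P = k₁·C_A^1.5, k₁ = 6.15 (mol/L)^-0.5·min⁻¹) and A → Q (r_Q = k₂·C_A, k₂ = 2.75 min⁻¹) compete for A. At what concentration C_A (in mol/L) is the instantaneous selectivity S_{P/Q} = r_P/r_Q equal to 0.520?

0.0541 mol/L

S_{P/Q} = (k₁/k₂)·C_A^0.5 ⇒ C_A = (S·k₂/k₁)^(2).
= (0.520×2.75/6.15)^(2) = (0.2325)^(2) = 0.0541 mol/L.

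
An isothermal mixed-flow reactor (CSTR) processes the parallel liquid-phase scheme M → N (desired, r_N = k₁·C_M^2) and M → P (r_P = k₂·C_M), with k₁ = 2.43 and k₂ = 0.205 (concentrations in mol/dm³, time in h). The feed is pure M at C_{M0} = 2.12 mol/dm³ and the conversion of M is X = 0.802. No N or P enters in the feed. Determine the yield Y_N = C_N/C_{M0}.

Exit C_M = C_{M0}(1−X) = 2.12×0.198 = 0.4198 mol/dm³.
In a CSTR the entire volume is at exit conditions, so r_N = 2.43×0.4198^2 = 0.4282 and r_P = 0.205×0.4198 = 0.08605.
Fraction of consumed M going to N: r_N/(r_N+r_P) = 0.8327.
C_N = 0.8327·C_{M0}·X = 0.8327×2.12×0.802 = 1.42 mol/dm³; Y_N = C_N/C_{M0} = 0.668.

0.668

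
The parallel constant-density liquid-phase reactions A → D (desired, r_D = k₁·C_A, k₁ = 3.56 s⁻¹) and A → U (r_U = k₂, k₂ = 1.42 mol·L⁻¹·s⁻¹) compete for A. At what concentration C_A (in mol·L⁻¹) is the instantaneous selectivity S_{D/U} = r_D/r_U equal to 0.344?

S_{D/U} = (k₁/k₂)·C_A ⇒ C_A = S·k₂/k₁.
= 0.344×1.42/3.56 = 0.137 mol·L⁻¹.

0.137 mol·L⁻¹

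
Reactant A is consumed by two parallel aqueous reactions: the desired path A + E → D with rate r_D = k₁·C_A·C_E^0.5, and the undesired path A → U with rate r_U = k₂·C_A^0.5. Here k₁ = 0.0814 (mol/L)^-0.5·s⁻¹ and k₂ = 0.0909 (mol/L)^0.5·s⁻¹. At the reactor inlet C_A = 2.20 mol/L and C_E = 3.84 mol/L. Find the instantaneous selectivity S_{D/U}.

S_{D/U} = r_D/r_U = (k₁·C_A·C_E^0.5)/(k₂·C_A^0.5) = (k₁/k₂)·C_A^0.5·C_E^0.5.
= (0.0814×2.200×3.840^0.5) / (0.0909×2.200^0.5) = 0.3509/0.1348 = 2.60.

2.60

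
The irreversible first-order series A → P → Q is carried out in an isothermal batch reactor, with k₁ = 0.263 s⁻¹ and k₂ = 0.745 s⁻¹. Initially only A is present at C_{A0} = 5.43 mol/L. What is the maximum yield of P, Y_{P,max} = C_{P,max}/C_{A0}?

0.200

For a first-order series the maximum intermediate yield is C_{P,max}/C_{A0} = (k₁/k₂)^[k₂/(k₂−k₁)].
= (0.263/0.745)^(0.745/(0.745−0.263)) = (0.3530)^(1.546) = 0.2000.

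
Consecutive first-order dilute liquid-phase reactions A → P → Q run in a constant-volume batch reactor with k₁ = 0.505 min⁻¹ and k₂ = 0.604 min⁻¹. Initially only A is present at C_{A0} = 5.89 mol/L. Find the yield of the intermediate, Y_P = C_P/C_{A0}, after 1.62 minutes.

For first-order series with pure A initially, C_P(t) = k₁C_{A0}/(k₂−k₁)·(e^(−k₁t) − e^(−k₂t)).
e^(−k₁t) = e^(−0.505×1.62) = e^(−0.8181) = 0.4413; e^(−k₂t) = e^(−0.9785) = 0.3759.
C_P = 0.505×5.89/(0.604−0.505) × (0.4413−0.3759) = 30.04×0.06539 = 1.965 mol/L.
Y_P = C_P/C_{A0} = 1.965/5.89 = 0.334.

0.334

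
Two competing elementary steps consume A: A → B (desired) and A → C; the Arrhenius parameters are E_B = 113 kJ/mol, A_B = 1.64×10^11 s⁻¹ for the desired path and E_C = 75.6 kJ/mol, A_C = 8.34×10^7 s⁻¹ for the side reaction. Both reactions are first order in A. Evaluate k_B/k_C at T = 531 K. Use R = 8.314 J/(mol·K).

0.412

Since both paths have the same order in A, the concentration cancels and S_{B/C} = k_B/k_C = (A_B/A_C)·exp[(E_C−E_B)/(RT)].
(E_C−E_B)/(RT) = (75.6−113)×10³/(8.314×531) = -37400/4415 = -8.472.
k_B/k_C = (1.64×10^11/8.34×10^7)·exp(-8.472) = 1966 × 2.093×10^-4 = 0.412.
Since E_B > E_C, raising the temperature improves selectivity toward B.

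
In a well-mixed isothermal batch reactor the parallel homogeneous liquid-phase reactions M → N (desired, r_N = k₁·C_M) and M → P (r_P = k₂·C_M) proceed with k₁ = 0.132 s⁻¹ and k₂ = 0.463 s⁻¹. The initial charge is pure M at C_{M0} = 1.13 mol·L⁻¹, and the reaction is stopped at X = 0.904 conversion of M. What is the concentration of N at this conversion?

C_M = C_{M0}(1−X) = 0.1085 mol·L⁻¹.
Both paths are first order in M, so the instantaneous fraction to N is constant: dC_N/d(−C_M) = k₁/(k₁+k₂) = 0.2218.
C_N = 0.2218·(C_{M0}−C_M) = 0.2218×1.022 = 0.227 mol·L⁻¹.

0.227 mol·L⁻¹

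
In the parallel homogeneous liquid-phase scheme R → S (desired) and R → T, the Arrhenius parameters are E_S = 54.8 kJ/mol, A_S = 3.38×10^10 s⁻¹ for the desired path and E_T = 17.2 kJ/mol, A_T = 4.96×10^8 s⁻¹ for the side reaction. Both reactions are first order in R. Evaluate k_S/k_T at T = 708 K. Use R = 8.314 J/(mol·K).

Since both paths have the same order in R, the concentration cancels and S_{S/T} = k_S/k_T = (A_S/A_T)·exp[(E_T−E_S)/(RT)].
(E_T−E_S)/(RT) = (17.2−54.8)×10³/(8.314×708) = -37600/5886 = -6.388.
k_S/k_T = (3.38×10^10/4.96×10^8)·exp(-6.388) = 68.15 × 0.001682 = 0.115.
Since E_S > E_T, raising the temperature improves selectivity toward S.

0.115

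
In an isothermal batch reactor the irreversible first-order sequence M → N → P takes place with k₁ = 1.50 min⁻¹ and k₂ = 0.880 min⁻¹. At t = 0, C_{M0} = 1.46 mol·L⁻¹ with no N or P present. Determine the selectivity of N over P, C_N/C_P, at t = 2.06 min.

For first-order series with pure M initially, C_N(t) = k₁C_{M0}/(k₂−k₁)·(e^(−k₁t) − e^(−k₂t)).
e^(−k₁t) = e^(−1.50×2.06) = e^(−3.090) = 0.04550; e^(−k₂t) = e^(−1.813) = 0.1632.
C_N = 1.50×1.46/(0.880−1.50) × (0.04550−0.1632) = (-3.532)×(-0.1177) = 0.4157 mol·L⁻¹.
C_M = C_{M0}e^(−k₁t) = 0.06643 mol·L⁻¹, so C_P = C_{M0}−C_M−C_N = 0.9778 mol·L⁻¹; C_N/C_P = 0.425.

0.425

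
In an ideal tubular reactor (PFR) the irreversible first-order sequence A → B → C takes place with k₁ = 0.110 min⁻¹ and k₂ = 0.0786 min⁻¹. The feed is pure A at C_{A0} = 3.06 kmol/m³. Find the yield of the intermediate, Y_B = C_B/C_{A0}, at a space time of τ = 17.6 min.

Solving the coupled first-order balances gives C_B(τ) = [k₁/(k₂−k₁)]·C_{A0}·(e^(−k₁τ) − e^(−k₂τ)).
e^(−k₁τ) = e^(−0.110×17.6) = e^(−1.936) = 0.1443; e^(−k₂τ) = e^(−1.383) = 0.2507.
C_B = 0.110×3.06/(0.0786−0.110) × (0.1443−0.2507) = (-10.72)×(-0.1065) = 1.141 kmol/m³.
Y_B = C_B/C_{A0} = 1.141/3.06 = 0.373.

0.373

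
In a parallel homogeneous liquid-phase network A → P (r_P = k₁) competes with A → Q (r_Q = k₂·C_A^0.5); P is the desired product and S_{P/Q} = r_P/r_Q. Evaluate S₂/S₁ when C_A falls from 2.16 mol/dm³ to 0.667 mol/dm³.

1.80

S_{P/Q} = (k₁/k₂)·C_A^-0.5, so S₂/S₁ = (C_{A,2}/C_{A,1})^-0.5.
= (0.667/2.16)^(-0.5) = (0.3088)^(-0.5) = 1.80.
Selectivity toward P rises as C_A falls — low-concentration operation is favoured.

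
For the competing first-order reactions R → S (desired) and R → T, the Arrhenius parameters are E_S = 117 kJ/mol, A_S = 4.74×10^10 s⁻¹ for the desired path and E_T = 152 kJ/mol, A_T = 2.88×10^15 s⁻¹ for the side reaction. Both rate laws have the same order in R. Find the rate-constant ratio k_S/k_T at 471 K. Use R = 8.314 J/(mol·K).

0.125

Since both paths have the same order in R, the concentration cancels and S_{S/T} = k_S/k_T = (A_S/A_T)·exp[(E_T−E_S)/(RT)].
(E_T−E_S)/(RT) = (152−117)×10³/(8.314×471) = 35000/3916 = 8.938.
k_S/k_T = (4.74×10^10/2.88×10^15)·exp(8.938) = 1.646×10^-5 × 7615 = 0.125.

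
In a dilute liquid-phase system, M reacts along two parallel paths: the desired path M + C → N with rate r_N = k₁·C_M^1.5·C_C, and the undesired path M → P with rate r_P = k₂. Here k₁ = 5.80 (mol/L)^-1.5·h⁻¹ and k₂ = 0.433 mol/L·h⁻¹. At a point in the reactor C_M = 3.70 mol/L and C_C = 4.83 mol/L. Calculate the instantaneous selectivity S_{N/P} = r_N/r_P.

S_{N/P} = r_N/r_P = (k₁·C_M^1.5·C_C)/(k₂) = (k₁/k₂)·C_M^1.5·C_C.
= (5.80×3.700^1.5×4.830) / (0.433) = 199.4/0.4330 = 460.

460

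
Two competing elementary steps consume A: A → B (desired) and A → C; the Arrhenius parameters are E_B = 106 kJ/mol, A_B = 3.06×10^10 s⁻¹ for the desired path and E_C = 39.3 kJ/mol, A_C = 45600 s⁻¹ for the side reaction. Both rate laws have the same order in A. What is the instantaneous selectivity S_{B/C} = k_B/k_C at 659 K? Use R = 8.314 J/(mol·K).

k_B/k_C = (A_B/A_C)·exp[−(E_B−E_C)/(RT)] = (A_B/A_C)·exp[(E_C−E_B)/(RT)].
(E_C−E_B)/(RT) = (39.3−106)×10³/(8.314×659) = -66700/5479 = -12.17.
k_B/k_C = (3.06×10^10/45600)·exp(-12.17) = 6.711×10^5 × 5.163×10^-6 = 3.46.
Since E_B > E_C, raising the temperature improves selectivity toward B.

3.46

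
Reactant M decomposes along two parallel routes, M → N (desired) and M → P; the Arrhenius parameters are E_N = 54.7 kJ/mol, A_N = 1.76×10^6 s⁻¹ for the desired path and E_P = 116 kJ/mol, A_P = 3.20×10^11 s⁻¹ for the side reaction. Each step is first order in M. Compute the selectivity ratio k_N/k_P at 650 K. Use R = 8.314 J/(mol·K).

k_N/k_P = (A_N/A_P)·exp[−(E_N−E_P)/(RT)] = (A_N/A_P)·exp[(E_P−E_N)/(RT)].
(E_P−E_N)/(RT) = (116−54.7)×10³/(8.314×650) = 61300/5404 = 11.34.
k_N/k_P = (1.76×10^6/3.20×10^11)·exp(11.34) = 5.500×10^-6 × 84393 = 0.464.
Since E_N < E_P, lowering the temperature improves selectivity toward N.

0.464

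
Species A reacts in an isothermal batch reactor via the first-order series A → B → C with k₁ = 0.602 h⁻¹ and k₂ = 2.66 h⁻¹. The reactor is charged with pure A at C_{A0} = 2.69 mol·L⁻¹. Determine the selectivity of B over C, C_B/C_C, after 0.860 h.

0.557

Solving the coupled first-order balances gives C_B(t) = [k₁/(k₂−k₁)]·C_{A0}·(e^(−k₁t) − e^(−k₂t)).
e^(−k₁t) = e^(−0.602×0.860) = e^(−0.5177) = 0.5959; e^(−k₂t) = e^(−2.288) = 0.1015.
C_B = 0.602×2.69/(2.66−0.602) × (0.5959−0.1015) = 0.7869×0.4944 = 0.3890 mol·L⁻¹.
C_A = C_{A0}e^(−k₁t) = 1.603 mol·L⁻¹, so C_C = C_{A0}−C_A−C_B = 0.6981 mol·L⁻¹; C_B/C_C = 0.557.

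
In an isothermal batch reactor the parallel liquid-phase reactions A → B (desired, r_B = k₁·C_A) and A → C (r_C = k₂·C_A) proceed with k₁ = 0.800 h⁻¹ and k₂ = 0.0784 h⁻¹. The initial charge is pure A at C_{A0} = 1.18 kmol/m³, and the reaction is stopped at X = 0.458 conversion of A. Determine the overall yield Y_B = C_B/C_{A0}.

C_A = C_{A0}(1−X) = 0.6396 kmol/m³.
Both paths are first order in A, so the instantaneous fraction to B is constant: dC_B/d(−C_A) = k₁/(k₁+k₂) = 0.9107.
C_B = 0.9107·(C_{A0}−C_A) = 0.9107×0.5404 = 0.492 kmol/m³.
Y_B = C_B/C_{A0} = 0.4922/1.18 = 0.417.

0.417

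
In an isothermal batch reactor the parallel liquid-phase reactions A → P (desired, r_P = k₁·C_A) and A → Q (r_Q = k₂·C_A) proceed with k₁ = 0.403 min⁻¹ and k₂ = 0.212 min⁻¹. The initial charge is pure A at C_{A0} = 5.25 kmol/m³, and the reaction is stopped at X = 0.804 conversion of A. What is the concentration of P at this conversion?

C_A = C_{A0}(1−X) = 1.029 kmol/m³.
Both paths are first order in A, so the instantaneous fraction to P is constant: dC_P/d(−C_A) = k₁/(k₁+k₂) = 0.6553.
C_P = 0.6553·(C_{A0}−C_A) = 0.6553×4.221 = 2.77 kmol/m³.

2.77 kmol/m³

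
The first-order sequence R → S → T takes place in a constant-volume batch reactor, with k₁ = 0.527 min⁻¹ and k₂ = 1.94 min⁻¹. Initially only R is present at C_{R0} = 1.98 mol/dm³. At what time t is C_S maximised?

Setting dC_S/dt = 0 gives t_opt = ln(k₂/k₁)/(k₂−k₁).
= ln(1.94/0.527)/(1.94−0.527) = ln(3.681)/1.413 = 1.303/1.413 = 0.922 min.

0.922 min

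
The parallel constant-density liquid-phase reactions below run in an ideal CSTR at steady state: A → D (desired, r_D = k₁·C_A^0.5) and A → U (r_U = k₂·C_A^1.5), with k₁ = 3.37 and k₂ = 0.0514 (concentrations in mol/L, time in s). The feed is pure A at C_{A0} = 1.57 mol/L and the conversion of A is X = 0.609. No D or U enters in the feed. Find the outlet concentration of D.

Exit C_A = C_{A0}(1−X) = 1.57×0.391 = 0.6139 mol/L.
Rates in a CSTR are evaluated at the outlet concentration: r_D = 3.37×0.6139^0.5 = 2.640, r_U = 0.0514×0.6139^1.5 = 0.02472.
Fraction of consumed A going to D: r_D/(r_D+r_U) = 0.9907.
C_D = 0.9907·C_{A0}·X = 0.9907×1.57×0.609 = 0.947 mol/L.

0.947 mol/L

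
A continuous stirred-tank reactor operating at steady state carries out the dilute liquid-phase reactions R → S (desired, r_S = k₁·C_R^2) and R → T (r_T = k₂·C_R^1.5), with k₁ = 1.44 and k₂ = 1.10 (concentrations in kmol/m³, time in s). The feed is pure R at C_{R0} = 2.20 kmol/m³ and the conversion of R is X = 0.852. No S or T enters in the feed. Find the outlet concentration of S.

0.801 kmol/m³

Exit C_R = C_{R0}(1−X) = 2.20×0.148 = 0.3256 kmol/m³.
A CSTR operates uniformly at the exit composition, giving r_S = 0.1527 and r_T = 0.2044 (each k·C_R^n at C_R = 0.3256).
Fraction of consumed R going to S: r_S/(r_S+r_T) = 0.4276.
C_S = 0.4276·C_{R0}·X = 0.4276×2.20×0.852 = 0.801 kmol/m³.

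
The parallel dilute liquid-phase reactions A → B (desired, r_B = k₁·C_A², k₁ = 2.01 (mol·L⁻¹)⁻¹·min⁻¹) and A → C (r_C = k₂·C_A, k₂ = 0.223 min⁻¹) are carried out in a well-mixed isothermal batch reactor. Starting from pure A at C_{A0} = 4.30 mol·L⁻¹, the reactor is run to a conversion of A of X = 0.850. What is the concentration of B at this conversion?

3.46 mol·L⁻¹

C_A = C_{A0}(1−X) = 0.6450 mol·L⁻¹.
Along a PFR/batch, dC_C/dC_A = −r_C/(r_B+r_C) = −k₂/(k₂+k₁·C_A).
Integrating from C_{A0} to C_A: C_C = (0.223/2.01)·ln[(0.223+2.01·4.30)/(0.223+2.01·0.645)] = 0.1109·ln(8.866/1.519) = 0.1957 mol·L⁻¹.
Then C_B = (C_{A0}−C_A) − C_C = 3.655 − 0.1957 = 3.459 mol·L⁻¹.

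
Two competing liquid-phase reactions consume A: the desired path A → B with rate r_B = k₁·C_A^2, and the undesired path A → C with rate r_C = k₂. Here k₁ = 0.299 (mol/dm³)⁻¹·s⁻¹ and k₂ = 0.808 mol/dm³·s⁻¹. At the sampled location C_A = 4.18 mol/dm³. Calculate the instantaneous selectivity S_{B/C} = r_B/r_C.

6.47

S_{B/C} = r_B/r_C = (k₁·C_A^2)/(k₂) = (k₁/k₂)·C_A^2.
= (0.299×4.180^2) / (0.808) = 5.224/0.8080 = 6.47.
Since the desired path is higher order in A, keeping C_A high (PFR or concentrated feed) favours B.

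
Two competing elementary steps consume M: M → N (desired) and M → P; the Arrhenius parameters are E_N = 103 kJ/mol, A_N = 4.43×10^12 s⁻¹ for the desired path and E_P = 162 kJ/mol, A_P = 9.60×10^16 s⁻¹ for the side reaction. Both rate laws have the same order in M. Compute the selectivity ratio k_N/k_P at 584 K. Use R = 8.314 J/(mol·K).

8.74

Since both paths have the same order in M, the concentration cancels and S_{N/P} = k_N/k_P = (A_N/A_P)·exp[(E_P−E_N)/(RT)].
(E_P−E_N)/(RT) = (162−103)×10³/(8.314×584) = 59000/4855 = 12.15.
k_N/k_P = (4.43×10^12/9.60×10^16)·exp(12.15) = 4.615×10^-5 × 1.894×10^5 = 8.74.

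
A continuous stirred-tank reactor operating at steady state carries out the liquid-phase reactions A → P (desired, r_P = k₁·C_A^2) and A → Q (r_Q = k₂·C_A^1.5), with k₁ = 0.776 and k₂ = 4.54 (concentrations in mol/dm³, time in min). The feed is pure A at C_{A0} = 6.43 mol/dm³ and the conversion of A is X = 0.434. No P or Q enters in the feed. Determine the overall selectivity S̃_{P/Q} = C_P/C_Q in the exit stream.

Exit C_A = C_{A0}(1−X) = 6.43×0.566 = 3.639 mol/dm³.
In a CSTR the entire volume is at exit conditions, so r_P = 0.776×3.639^2 = 10.28 and r_Q = 4.54×3.639^1.5 = 31.52.
Overall selectivity = C_P/C_Q = r_Pτ/(r_Qτ) = r_P/r_Q = 0.326.

0.326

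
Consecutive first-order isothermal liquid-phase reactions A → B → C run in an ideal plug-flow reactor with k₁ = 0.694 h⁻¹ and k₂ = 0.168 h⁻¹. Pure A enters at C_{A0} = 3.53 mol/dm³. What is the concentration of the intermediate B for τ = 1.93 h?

For first-order series with pure A initially, C_B(τ) = k₁C_{A0}/(k₂−k₁)·(e^(−k₁τ) − e^(−k₂τ)).
e^(−k₁τ) = e^(−0.694×1.93) = e^(−1.339) = 0.2620; e^(−k₂τ) = e^(−0.3242) = 0.7231.
C_B = 0.694×3.53/(0.168−0.694) × (0.2620−0.7231) = (-4.657)×(-0.4611) = 2.147 mol/dm³.

2.15 mol/dm³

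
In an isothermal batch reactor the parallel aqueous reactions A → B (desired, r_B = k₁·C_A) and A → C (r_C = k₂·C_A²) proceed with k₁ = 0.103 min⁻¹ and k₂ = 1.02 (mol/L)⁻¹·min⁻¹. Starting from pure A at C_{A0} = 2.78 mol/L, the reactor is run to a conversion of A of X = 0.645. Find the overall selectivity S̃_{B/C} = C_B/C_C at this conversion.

C_A = C_{A0}(1−X) = 0.9869 mol/L.
Along a PFR/batch, dC_B/dC_A = −r_B/(r_B+r_C) = −k₁/(k₁+k₂·C_A).
Integrating from C_{A0} to C_A: C_B = (0.103/1.02)·ln[(0.103+1.02·2.78)/(0.103+1.02·0.987)] = 0.1010·ln(2.939/1.110) = 0.09834 mol/L.
C_C = (C_{A0}−C_A)−C_B = 1.695 mol/L; S̃_{B/C} = 0.09834/1.695 = 0.0580.

0.0580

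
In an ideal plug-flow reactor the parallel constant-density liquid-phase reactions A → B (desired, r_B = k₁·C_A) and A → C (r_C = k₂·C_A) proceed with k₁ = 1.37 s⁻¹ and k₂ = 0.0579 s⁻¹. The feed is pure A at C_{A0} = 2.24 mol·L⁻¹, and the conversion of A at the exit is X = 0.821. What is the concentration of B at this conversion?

C_A = C_{A0}(1−X) = 0.4010 mol·L⁻¹.
Both paths are first order in A, so the instantaneous fraction to B is constant: dC_B/d(−C_A) = k₁/(k₁+k₂) = 0.9595.
C_B = 0.9595·(C_{A0}−C_A) = 0.9595×1.839 = 1.76 mol·L⁻¹.

1.76 mol·L⁻¹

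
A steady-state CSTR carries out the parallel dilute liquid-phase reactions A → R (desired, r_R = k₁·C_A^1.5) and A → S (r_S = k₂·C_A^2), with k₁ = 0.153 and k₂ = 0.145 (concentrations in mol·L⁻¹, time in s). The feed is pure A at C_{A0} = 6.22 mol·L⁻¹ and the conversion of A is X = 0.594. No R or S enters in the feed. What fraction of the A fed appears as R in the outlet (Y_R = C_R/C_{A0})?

Exit C_A = C_{A0}(1−X) = 6.22×0.406 = 2.525 mol·L⁻¹.
Rates in a CSTR are evaluated at the outlet concentration: r_R = 0.153×2.525^1.5 = 0.6140, r_S = 0.145×2.525^2 = 0.9247.
Fraction of consumed A going to R: r_R/(r_R+r_S) = 0.3990.
C_R = 0.3990·C_{A0}·X = 0.3990×6.22×0.594 = 1.47 mol·L⁻¹; Y_R = C_R/C_{A0} = 0.237.

0.237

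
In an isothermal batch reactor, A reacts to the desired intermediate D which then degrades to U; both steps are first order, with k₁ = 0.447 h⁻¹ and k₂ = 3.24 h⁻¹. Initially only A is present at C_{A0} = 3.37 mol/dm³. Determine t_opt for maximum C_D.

0.709 h

The intermediate peaks when r₁ = r₂, i.e. k₁e^(−k₁t) = k₂e^(−k₂t), giving t_opt = ln(k₂/k₁)/(k₂−k₁).
= ln(3.24/0.447)/(3.24−0.447) = ln(7.248)/2.793 = 1.981/2.793 = 0.709 h.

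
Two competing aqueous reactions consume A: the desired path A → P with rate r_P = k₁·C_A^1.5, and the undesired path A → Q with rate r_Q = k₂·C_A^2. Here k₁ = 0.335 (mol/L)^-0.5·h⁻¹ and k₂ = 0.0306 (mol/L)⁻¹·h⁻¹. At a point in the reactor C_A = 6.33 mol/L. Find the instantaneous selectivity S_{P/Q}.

4.35

S_{P/Q} = r_P/r_Q = (k₁·C_A^1.5)/(k₂·C_A^2) = (k₁/k₂)·C_A^-0.5.
= (0.335×6.330^1.5) / (0.0306×6.330^2) = 5.335/1.226 = 4.35.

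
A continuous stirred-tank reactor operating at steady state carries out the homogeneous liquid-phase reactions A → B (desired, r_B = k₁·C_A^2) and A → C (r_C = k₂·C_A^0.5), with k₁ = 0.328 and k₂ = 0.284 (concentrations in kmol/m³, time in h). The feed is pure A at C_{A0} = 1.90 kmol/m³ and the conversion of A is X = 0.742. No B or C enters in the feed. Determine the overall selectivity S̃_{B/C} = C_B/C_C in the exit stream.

Exit C_A = C_{A0}(1−X) = 1.90×0.258 = 0.4902 kmol/m³.
In a CSTR the entire volume is at exit conditions, so r_B = 0.328×0.4902^2 = 0.07882 and r_C = 0.284×0.4902^0.5 = 0.1988.
Overall selectivity = C_B/C_C = r_Bτ/(r_Cτ) = r_B/r_C = 0.396.

0.396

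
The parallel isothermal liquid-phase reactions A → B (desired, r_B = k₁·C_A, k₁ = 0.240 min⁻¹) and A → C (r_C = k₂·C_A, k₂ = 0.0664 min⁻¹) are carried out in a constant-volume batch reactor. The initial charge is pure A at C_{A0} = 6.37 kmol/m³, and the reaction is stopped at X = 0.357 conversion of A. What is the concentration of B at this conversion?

1.78 kmol/m³

C_A = C_{A0}(1−X) = 4.096 kmol/m³.
Both paths are first order in A, so the instantaneous fraction to B is constant: dC_B/d(−C_A) = k₁/(k₁+k₂) = 0.7833.
C_B = 0.7833·(C_{A0}−C_A) = 0.7833×2.274 = 1.78 kmol/m³.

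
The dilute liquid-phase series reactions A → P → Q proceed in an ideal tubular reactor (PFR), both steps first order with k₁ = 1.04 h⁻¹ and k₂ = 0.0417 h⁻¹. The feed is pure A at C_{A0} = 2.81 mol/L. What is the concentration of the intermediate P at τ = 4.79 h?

The intermediate concentration in a first-order A→B→C sequence is C_P = k₁C_{A0}(e^(−k₁τ) − e^(−k₂τ))/(k₂−k₁).
e^(−k₁τ) = e^(−1.04×4.79) = e^(−4.982) = 0.006863; e^(−k₂τ) = e^(−0.1997) = 0.8189.
C_P = 1.04×2.81/(0.0417−1.04) × (0.006863−0.8189) = (-2.927)×(-0.8121) = 2.377 mol/L.

2.38 mol/L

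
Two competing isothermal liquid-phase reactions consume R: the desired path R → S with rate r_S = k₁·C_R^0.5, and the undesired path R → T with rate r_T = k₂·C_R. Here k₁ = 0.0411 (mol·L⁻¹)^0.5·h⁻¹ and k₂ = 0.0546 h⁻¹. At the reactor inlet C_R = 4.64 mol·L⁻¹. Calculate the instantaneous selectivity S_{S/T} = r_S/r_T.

0.349

S_{S/T} = r_S/r_T = (k₁·C_R^0.5)/(k₂·C_R) = (k₁/k₂)·C_R^-0.5.
= (0.0411×4.640^0.5) / (0.0546×4.640) = 0.08853/0.2533 = 0.349.
The undesired path is higher order in R, so low C_R (CSTR or dilute feed) favours S.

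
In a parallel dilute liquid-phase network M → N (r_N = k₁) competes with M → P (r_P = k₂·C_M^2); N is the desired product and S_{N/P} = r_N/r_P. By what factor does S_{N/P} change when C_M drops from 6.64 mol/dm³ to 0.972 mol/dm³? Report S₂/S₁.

46.7

S_{N/P} = (k₁/k₂)·C_M^-2, so S₂/S₁ = (C_{M,2}/C_{M,1})^-2.
= (0.972/6.64)^(-2) = (0.1464)^(-2) = 46.7.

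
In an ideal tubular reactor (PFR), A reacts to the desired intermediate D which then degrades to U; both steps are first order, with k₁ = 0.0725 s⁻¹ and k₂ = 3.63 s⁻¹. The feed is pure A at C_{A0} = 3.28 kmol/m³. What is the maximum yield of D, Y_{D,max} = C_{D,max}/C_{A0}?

Evaluating C_D at τ_opt = ln(k₂/k₁)/(k₂−k₁) gives C_{D,max}/C_{A0} = (k₁/k₂)^[k₂/(k₂−k₁)].
= (0.0725/3.63)^(3.63/(3.63−0.0725)) = (0.01997)^(1.020) = 0.01844.

0.0184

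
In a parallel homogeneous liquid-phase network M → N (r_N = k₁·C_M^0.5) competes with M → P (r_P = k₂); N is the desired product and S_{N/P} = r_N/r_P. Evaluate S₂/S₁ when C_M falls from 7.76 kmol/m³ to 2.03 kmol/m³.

S_{N/P} = (k₁/k₂)·C_M^0.5, so S₂/S₁ = (C_{M,2}/C_{M,1})^0.5.
= (2.03/7.76)^0.5 = (0.2616)^0.5 = 0.511.
Selectivity toward N falls as C_M falls — high-concentration operation is favoured.

0.511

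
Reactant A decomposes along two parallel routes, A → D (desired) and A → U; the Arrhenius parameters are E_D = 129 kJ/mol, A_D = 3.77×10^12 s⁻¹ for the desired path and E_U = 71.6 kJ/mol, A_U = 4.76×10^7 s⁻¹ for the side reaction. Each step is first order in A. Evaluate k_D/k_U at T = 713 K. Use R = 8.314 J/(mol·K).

4.94

With equal orders, S_{D/U} = k_D/k_U = (A_D/A_U)·exp[(E_U−E_D)/(RT)].
(E_U−E_D)/(RT) = (71.6−129)×10³/(8.314×713) = -57400/5928 = -9.683.
k_D/k_U = (3.77×10^12/4.76×10^7)·exp(-9.683) = 79202 × 6.233×10^-5 = 4.94.
Since E_D > E_U, raising the temperature improves selectivity toward D.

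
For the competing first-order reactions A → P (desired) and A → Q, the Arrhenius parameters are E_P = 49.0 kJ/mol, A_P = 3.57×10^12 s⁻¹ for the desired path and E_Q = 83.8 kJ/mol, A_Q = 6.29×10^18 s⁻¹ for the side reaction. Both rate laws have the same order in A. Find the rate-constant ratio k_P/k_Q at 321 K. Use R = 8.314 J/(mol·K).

0.261

With equal orders, S_{P/Q} = k_P/k_Q = (A_P/A_Q)·exp[(E_Q−E_P)/(RT)].
(E_Q−E_P)/(RT) = (83.8−49.0)×10³/(8.314×321) = 34800/2669 = 13.04.
k_P/k_Q = (3.57×10^12/6.29×10^18)·exp(13.04) = 5.676×10^-7 × 4.603×10^5 = 0.261.
Since E_P < E_Q, lowering the temperature improves selectivity toward P.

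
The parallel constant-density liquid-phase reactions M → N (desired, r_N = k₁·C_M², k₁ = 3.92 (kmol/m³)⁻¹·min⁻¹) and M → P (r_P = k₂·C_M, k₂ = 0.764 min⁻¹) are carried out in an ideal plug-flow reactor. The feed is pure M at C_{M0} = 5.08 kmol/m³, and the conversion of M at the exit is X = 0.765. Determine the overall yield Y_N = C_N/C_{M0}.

0.714

C_M = C_{M0}(1−X) = 1.194 kmol/m³.
Along a PFR/batch, dC_P/dC_M = −r_P/(r_N+r_P) = −k₂/(k₂+k₁·C_M).
Integrating from C_{M0} to C_M: C_P = (0.764/3.92)·ln[(0.764+3.92·5.08)/(0.764+3.92·1.19)] = 0.1949·ln(20.68/5.444) = 0.2601 kmol/m³.
Then C_N = (C_{M0}−C_M) − C_P = 3.886 − 0.2601 = 3.626 kmol/m³.
Y_N = C_N/C_{M0} = 3.626/5.08 = 0.714.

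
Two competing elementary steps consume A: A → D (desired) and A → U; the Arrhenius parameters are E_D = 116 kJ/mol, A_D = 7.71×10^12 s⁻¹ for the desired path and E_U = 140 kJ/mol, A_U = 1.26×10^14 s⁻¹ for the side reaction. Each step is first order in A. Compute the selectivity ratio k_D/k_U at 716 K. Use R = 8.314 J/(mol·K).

3.45

k_D/k_U = (A_D/A_U)·exp[−(E_D−E_U)/(RT)] = (A_D/A_U)·exp[(E_U−E_D)/(RT)].
(E_U−E_D)/(RT) = (140−116)×10³/(8.314×716) = 24000/5953 = 4.032.
k_D/k_U = (7.71×10^12/1.26×10^14)·exp(4.032) = 0.06119 × 56.36 = 3.45.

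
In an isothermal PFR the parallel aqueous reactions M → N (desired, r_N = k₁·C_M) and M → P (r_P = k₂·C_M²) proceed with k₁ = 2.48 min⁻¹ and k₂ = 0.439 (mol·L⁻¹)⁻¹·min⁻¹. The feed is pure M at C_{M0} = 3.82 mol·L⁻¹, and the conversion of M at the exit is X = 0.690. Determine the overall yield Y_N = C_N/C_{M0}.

C_M = C_{M0}(1−X) = 1.184 mol·L⁻¹.
Along a PFR/batch, dC_N/dC_M = −r_N/(r_N+r_P) = −k₁/(k₁+k₂·C_M).
Integrating from C_{M0} to C_M: C_N = (2.48/0.439)·ln[(2.48+0.439·3.82)/(2.48+0.439·1.18)] = 5.649·ln(4.157/3.000) = 1.843 mol·L⁻¹.
Y_N = C_N/C_{M0} = 1.843/3.82 = 0.482.

0.482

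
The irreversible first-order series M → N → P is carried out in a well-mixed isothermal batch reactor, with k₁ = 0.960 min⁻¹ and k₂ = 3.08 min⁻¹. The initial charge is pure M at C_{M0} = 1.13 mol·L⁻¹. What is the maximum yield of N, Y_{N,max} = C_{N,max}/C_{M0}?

0.184

For a first-order series the maximum intermediate yield is C_{N,max}/C_{M0} = (k₁/k₂)^[k₂/(k₂−k₁)].
= (0.960/3.08)^(3.08/(3.08−0.960)) = (0.3117)^(1.453) = 0.1838.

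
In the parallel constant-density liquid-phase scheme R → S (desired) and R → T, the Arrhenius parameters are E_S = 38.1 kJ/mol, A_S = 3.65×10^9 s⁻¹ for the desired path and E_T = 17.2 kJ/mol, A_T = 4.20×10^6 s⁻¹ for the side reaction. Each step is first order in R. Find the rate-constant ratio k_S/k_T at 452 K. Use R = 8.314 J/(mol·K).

3.34

With equal orders, S_{S/T} = k_S/k_T = (A_S/A_T)·exp[(E_T−E_S)/(RT)].
(E_T−E_S)/(RT) = (17.2−38.1)×10³/(8.314×452) = -20900/3758 = -5.562.
k_S/k_T = (3.65×10^9/4.20×10^6)·exp(-5.562) = 869.0 × 0.003843 = 3.34.
Since E_S > E_T, raising the temperature improves selectivity toward S.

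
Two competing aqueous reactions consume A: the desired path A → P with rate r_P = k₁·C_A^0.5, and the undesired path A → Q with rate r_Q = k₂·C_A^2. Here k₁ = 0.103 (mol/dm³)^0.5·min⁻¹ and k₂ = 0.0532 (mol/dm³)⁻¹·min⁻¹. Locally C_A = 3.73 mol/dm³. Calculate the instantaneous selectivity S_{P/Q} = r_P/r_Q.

S_{P/Q} = r_P/r_Q = (k₁·C_A^0.5)/(k₂·C_A^2) = (k₁/k₂)·C_A^-1.5.
= (0.103×3.730^0.5) / (0.0532×3.730^2) = 0.1989/0.7402 = 0.269.

0.269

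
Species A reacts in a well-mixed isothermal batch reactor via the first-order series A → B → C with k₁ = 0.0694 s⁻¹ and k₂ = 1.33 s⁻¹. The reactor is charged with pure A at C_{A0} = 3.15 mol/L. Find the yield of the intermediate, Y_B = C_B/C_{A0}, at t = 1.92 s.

Solving the coupled first-order balances gives C_B(t) = [k₁/(k₂−k₁)]·C_{A0}·(e^(−k₁t) − e^(−k₂t)).
e^(−k₁t) = e^(−0.0694×1.92) = e^(−0.1332) = 0.8752; e^(−k₂t) = e^(−2.554) = 0.07780.
C_B = 0.0694×3.15/(1.33−0.0694) × (0.8752−0.07780) = 0.1734×0.7974 = 0.1383 mol/L.
Y_B = C_B/C_{A0} = 0.1383/3.15 = 0.0439.

0.0439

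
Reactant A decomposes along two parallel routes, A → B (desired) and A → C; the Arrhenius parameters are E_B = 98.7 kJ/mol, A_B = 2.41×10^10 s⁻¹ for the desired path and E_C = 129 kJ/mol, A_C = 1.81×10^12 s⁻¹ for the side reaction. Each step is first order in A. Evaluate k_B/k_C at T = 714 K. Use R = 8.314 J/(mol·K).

Since both paths have the same order in A, the concentration cancels and S_{B/C} = k_B/k_C = (A_B/A_C)·exp[(E_C−E_B)/(RT)].
(E_C−E_B)/(RT) = (129−98.7)×10³/(8.314×714) = 30300/5936 = 5.104.
k_B/k_C = (2.41×10^10/1.81×10^12)·exp(5.104) = 0.01331 × 164.7 = 2.19.

2.19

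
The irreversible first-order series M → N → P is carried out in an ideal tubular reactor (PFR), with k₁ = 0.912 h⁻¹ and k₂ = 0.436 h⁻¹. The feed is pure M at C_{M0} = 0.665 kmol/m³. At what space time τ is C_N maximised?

1.55 h

For first-order series the maximum of C_N occurs at τ_opt = ln(k₂/k₁)/(k₂−k₁).
= ln(0.436/0.912)/(0.436−0.912) = ln(0.4781)/-0.4760 = -0.7380/-0.4760 = 1.55 h.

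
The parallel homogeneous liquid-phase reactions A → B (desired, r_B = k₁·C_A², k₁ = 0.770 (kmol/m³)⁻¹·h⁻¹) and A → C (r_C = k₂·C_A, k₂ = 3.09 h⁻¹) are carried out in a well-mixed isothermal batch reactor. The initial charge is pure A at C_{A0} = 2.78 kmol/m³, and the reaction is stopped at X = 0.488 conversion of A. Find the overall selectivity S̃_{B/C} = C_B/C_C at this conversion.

C_A = C_{A0}(1−X) = 1.423 kmol/m³.
Along a PFR/batch, dC_C/dC_A = −r_C/(r_B+r_C) = −k₂/(k₂+k₁·C_A).
Integrating from C_{A0} to C_A: C_C = (3.09/0.770)·ln[(3.09+0.770·2.78)/(3.09+0.770·1.42)] = 4.013·ln(5.231/4.186) = 0.8940 kmol/m³.
Then C_B = (C_{A0}−C_A) − C_C = 1.357 − 0.8940 = 0.4626 kmol/m³.
S̃_{B/C} = C_B/C_C = 0.4626/0.8940 = 0.517.

0.517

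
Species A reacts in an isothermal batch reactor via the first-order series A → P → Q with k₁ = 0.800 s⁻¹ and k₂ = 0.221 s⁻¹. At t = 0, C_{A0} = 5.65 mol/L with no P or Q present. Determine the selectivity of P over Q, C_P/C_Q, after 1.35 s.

5.33

Solving the coupled first-order balances gives C_P(t) = [k₁/(k₂−k₁)]·C_{A0}·(e^(−k₁t) − e^(−k₂t)).
e^(−k₁t) = e^(−0.800×1.35) = e^(−1.080) = 0.3396; e^(−k₂t) = e^(−0.2984) = 0.7420.
C_P = 0.800×5.65/(0.221−0.800) × (0.3396−0.7420) = (-7.807)×(-0.4024) = 3.142 mol/L.
C_A = C_{A0}e^(−k₁t) = 1.919 mol/L, so C_Q = C_{A0}−C_A−C_P = 0.5896 mol/L; C_P/C_Q = 5.33.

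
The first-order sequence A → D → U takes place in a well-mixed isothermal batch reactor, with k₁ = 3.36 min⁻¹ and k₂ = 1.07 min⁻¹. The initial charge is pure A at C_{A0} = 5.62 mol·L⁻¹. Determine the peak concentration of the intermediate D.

Evaluating C_D at t_opt = ln(k₂/k₁)/(k₂−k₁) gives C_{D,max}/C_{A0} = (k₁/k₂)^[k₂/(k₂−k₁)].
= (3.36/1.07)^(1.07/(1.07−3.36)) = (3.140)^(-0.4672) = 0.5859.
C_{D,max} = 0.5859×5.62 = 3.29 mol·L⁻¹.

3.29 mol·L⁻¹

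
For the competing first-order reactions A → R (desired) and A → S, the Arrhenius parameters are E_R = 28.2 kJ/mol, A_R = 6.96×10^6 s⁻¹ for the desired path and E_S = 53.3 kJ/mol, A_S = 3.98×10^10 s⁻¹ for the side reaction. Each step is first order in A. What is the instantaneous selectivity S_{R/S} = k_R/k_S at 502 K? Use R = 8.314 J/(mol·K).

0.0715

k_R/k_S = (A_R/A_S)·exp[−(E_R−E_S)/(RT)] = (A_R/A_S)·exp[(E_S−E_R)/(RT)].
(E_S−E_R)/(RT) = (53.3−28.2)×10³/(8.314×502) = 25100/4174 = 6.014.
k_R/k_S = (6.96×10^6/3.98×10^10)·exp(6.014) = 1.749×10^-4 × 409.1 = 0.0715.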